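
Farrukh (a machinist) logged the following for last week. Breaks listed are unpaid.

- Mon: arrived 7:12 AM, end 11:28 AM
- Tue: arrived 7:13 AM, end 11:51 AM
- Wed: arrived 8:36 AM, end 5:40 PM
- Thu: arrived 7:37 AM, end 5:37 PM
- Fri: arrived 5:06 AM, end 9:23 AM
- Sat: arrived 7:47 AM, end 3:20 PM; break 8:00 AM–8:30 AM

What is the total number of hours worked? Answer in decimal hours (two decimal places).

Mon: 7:12 AM–11:28 AM = 4 h 16 min
Tue: 7:13 AM–11:51 AM = 4 h 38 min
Wed: 8:36 AM–5:40 PM = 9 h 4 min
Thu: 7:37 AM–5:37 PM = 10 h 0 min
Fri: 5:06 AM–9:23 AM = 4 h 17 min
Sat: 7:47 AM–3:20 PM = 7 h 33 min; less 30 min break → 7 h 3 min
Total: 4 h 16 min + 4 h 38 min + 9 h 4 min + 10 h 0 min + 4 h 17 min + 7 h 3 min = 39 h 18 min.

39.30 hours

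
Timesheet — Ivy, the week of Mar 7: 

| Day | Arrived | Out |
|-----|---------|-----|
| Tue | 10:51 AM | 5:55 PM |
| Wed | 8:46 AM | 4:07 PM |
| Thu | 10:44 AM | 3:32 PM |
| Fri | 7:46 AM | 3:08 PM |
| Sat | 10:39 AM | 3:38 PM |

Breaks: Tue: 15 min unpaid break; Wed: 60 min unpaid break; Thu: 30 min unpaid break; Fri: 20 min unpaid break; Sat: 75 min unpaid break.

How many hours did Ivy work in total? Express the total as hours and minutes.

28 h 14 min

Tue: 10:51 AM–5:55 PM = 7 h 4 min; less 15 min break → 6 h 49 min
Wed: 8:46 AM–4:07 PM = 7 h 21 min; less 60 min break → 6 h 21 min
Thu: 10:44 AM–3:32 PM = 4 h 48 min; less 30 min break → 4 h 18 min
Fri: 7:46 AM–3:08 PM = 7 h 22 min; less 20 min break → 7 h 2 min
Sat: 10:39 AM–3:38 PM = 4 h 59 min; less 75 min break → 3 h 44 min
Total: 6 h 49 min + 6 h 21 min + 4 h 18 min + 7 h 2 min + 3 h 44 min = 28 h 14 min.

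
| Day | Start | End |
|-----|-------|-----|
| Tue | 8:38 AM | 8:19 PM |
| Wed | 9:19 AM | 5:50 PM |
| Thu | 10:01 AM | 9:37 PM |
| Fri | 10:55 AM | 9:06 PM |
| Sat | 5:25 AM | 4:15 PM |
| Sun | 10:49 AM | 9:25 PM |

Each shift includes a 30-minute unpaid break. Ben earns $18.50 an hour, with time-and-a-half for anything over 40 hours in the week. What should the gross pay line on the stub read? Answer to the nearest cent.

Tue: 8:38 AM–8:19 PM = 11 h 41 min; less 30 min break → 11 h 11 min
Wed: 9:19 AM–5:50 PM = 8 h 31 min; less 30 min break → 8 h 1 min
Thu: 10:01 AM–9:37 PM = 11 h 36 min; less 30 min break → 11 h 6 min
Fri: 10:55 AM–9:06 PM = 10 h 11 min; less 30 min break → 9 h 41 min
Sat: 5:25 AM–4:15 PM = 10 h 50 min; less 30 min break → 10 h 20 min
Sun: 10:49 AM–9:25 PM = 10 h 36 min; less 30 min break → 10 h 6 min
Total worked: 60 h 25 min = 3625 min.
Regular 40 h 0 min = 2400 min at $18.50/h; overtime 20 h 25 min = 1225 min at $27.75/h.
Pay = (2400 × $18.50 + 1225 × $27.75) ÷ 60 = $1306.56.

$1306.56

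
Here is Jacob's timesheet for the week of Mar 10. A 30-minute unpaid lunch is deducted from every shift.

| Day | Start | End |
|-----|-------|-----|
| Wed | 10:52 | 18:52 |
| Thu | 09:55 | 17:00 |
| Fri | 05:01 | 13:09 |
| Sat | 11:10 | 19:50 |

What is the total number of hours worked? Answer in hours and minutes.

Wed: 10:52–18:52 = 8 h 0 min; less 30 min break → 7 h 30 min
Thu: 09:55–17:00 = 7 h 5 min; less 30 min break → 6 h 35 min
Fri: 05:01–13:09 = 8 h 8 min; less 30 min break → 7 h 38 min
Sat: 11:10–19:50 = 8 h 40 min; less 30 min break → 8 h 10 min
Total: 7 h 30 min + 6 h 35 min + 7 h 38 min + 8 h 10 min = 29 h 53 min.

29 h 53 min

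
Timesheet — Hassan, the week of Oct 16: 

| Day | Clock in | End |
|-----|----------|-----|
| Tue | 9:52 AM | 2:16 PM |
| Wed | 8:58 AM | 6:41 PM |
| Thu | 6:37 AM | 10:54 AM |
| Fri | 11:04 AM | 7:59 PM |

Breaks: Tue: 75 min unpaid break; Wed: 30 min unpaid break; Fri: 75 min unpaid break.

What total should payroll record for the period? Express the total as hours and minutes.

24 h 19 min

Tue: 9:52 AM–2:16 PM = 4 h 24 min; less 75 min break → 3 h 9 min
Wed: 8:58 AM–6:41 PM = 9 h 43 min; less 30 min break → 9 h 13 min
Thu: 6:37 AM–10:54 AM = 4 h 17 min
Fri: 11:04 AM–7:59 PM = 8 h 55 min; less 75 min break → 7 h 40 min
Total: 3 h 9 min + 9 h 13 min + 4 h 17 min + 7 h 40 min = 24 h 19 min.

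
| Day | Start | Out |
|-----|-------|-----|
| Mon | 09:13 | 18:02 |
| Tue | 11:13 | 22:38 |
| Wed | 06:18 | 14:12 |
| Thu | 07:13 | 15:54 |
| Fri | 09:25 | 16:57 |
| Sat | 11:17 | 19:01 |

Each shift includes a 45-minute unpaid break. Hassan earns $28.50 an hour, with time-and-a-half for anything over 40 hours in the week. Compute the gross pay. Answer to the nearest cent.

$1464.19

Mon: 09:13–18:02 = 8 h 49 min; less 45 min break → 8 h 4 min
Tue: 11:13–22:38 = 11 h 25 min; less 45 min break → 10 h 40 min
Wed: 06:18–14:12 = 7 h 54 min; less 45 min break → 7 h 9 min
Thu: 07:13–15:54 = 8 h 41 min; less 45 min break → 7 h 56 min
Fri: 09:25–16:57 = 7 h 32 min; less 45 min break → 6 h 47 min
Sat: 11:17–19:01 = 7 h 44 min; less 45 min break → 6 h 59 min
Total worked: 47 h 35 min = 2855 min.
Regular 40 h 0 min = 2400 min at $28.50/h; overtime 7 h 35 min = 455 min at $42.75/h.
Pay = (2400 × $28.50 + 455 × $42.75) ÷ 60 = $1464.19.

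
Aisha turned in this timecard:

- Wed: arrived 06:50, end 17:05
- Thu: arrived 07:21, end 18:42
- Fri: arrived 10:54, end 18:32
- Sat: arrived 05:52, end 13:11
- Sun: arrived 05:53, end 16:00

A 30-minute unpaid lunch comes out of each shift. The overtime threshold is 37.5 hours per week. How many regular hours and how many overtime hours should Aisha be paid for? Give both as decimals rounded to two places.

Wed: 06:50–17:05 = 10 h 15 min; less 30 min break → 9 h 45 min
Thu: 07:21–18:42 = 11 h 21 min; less 30 min break → 10 h 51 min
Fri: 10:54–18:32 = 7 h 38 min; less 30 min break → 7 h 8 min
Sat: 05:52–13:11 = 7 h 19 min; less 30 min break → 6 h 49 min
Sun: 05:53–16:00 = 10 h 7 min; less 30 min break → 9 h 37 min
Total worked: 44 h 10 min = 44.17 h.
Threshold 37.5 h → overtime 6 h 40 min, regular 37 h 30 min.

Regular 37.50 hours, overtime 6.67 hours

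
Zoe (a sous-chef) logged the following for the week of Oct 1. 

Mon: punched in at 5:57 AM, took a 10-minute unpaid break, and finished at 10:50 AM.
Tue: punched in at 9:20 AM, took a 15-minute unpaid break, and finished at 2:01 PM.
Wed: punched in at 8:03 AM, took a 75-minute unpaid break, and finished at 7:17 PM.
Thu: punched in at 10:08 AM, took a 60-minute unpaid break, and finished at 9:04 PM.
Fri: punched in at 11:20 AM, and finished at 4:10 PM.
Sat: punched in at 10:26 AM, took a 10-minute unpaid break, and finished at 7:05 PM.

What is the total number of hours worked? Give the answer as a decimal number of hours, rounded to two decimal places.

42.38 hours

Mon: 5:57 AM–10:50 AM = 4 h 53 min; less 10 min break → 4 h 43 min
Tue: 9:20 AM–2:01 PM = 4 h 41 min; less 15 min break → 4 h 26 min
Wed: 8:03 AM–7:17 PM = 11 h 14 min; less 75 min break → 9 h 59 min
Thu: 10:08 AM–9:04 PM = 10 h 56 min; less 60 min break → 9 h 56 min
Fri: 11:20 AM–4:10 PM = 4 h 50 min
Sat: 10:26 AM–7:05 PM = 8 h 39 min; less 10 min break → 8 h 29 min
Total: 4 h 43 min + 4 h 26 min + 9 h 59 min + 9 h 56 min + 4 h 50 min + 8 h 29 min = 42 h 23 min.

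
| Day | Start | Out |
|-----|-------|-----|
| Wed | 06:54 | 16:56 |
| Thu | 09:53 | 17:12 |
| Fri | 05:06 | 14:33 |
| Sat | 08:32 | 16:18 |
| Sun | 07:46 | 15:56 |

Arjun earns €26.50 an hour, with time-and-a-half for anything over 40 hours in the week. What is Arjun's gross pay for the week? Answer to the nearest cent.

€1168.65

Wed: 06:54–16:56 = 10 h 2 min
Thu: 09:53–17:12 = 7 h 19 min
Fri: 05:06–14:33 = 9 h 27 min
Sat: 08:32–16:18 = 7 h 46 min
Sun: 07:46–15:56 = 8 h 10 min
Total worked: 42 h 44 min = 2564 min.
Regular 40 h 0 min = 2400 min at €26.50/h; overtime 2 h 44 min = 164 min at €39.75/h.
Pay = (2400 × €26.50 + 164 × €39.75) ÷ 60 = €1168.65.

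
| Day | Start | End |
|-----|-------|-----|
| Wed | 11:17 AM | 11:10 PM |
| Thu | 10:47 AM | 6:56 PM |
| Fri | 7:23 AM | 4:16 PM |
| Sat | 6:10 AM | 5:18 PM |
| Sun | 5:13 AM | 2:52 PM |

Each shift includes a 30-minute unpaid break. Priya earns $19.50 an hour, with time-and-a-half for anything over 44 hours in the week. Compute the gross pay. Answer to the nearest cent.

Wed: 11:17 AM–11:10 PM = 11 h 53 min; less 30 min break → 11 h 23 min
Thu: 10:47 AM–6:56 PM = 8 h 9 min; less 30 min break → 7 h 39 min
Fri: 7:23 AM–4:16 PM = 8 h 53 min; less 30 min break → 8 h 23 min
Sat: 6:10 AM–5:18 PM = 11 h 8 min; less 30 min break → 10 h 38 min
Sun: 5:13 AM–2:52 PM = 9 h 39 min; less 30 min break → 9 h 9 min
Total worked: 47 h 12 min = 2832 min.
Regular 44 h 0 min = 2640 min at $19.50/h; overtime 3 h 12 min = 192 min at $29.25/h.
Pay = (2640 × $19.50 + 192 × $29.25) ÷ 60 = $951.60.

$951.60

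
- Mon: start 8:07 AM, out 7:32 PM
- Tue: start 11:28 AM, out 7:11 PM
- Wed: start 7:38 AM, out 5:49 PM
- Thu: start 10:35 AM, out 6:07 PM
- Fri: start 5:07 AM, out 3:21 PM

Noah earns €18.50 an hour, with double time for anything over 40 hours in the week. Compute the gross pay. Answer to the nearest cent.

€1002.08

Mon: 8:07 AM–7:32 PM = 11 h 25 min
Tue: 11:28 AM–7:11 PM = 7 h 43 min
Wed: 7:38 AM–5:49 PM = 10 h 11 min
Thu: 10:35 AM–6:07 PM = 7 h 32 min
Fri: 5:07 AM–3:21 PM = 10 h 14 min
Total worked: 47 h 5 min = 2825 min.
Regular 40 h 0 min = 2400 min at €18.50/h; overtime 7 h 5 min = 425 min at €37.00/h.
Pay = (2400 × €18.50 + 425 × €37.00) ÷ 60 = €1002.08.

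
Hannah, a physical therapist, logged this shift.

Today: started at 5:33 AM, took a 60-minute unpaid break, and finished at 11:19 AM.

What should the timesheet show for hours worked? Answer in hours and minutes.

4 h 46 min

Today: 5:33 AM–11:19 AM = 5 h 46 min; less 60 min break → 4 h 46 min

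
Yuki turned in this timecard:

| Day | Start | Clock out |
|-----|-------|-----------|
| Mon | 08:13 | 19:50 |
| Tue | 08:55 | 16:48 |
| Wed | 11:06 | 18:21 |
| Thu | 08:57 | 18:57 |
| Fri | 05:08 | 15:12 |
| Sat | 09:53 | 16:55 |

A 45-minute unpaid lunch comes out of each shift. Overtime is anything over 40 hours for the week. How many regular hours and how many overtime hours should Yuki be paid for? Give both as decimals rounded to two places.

Mon: 08:13–19:50 = 11 h 37 min; less 45 min break → 10 h 52 min
Tue: 08:55–16:48 = 7 h 53 min; less 45 min break → 7 h 8 min
Wed: 11:06–18:21 = 7 h 15 min; less 45 min break → 6 h 30 min
Thu: 08:57–18:57 = 10 h 0 min; less 45 min break → 9 h 15 min
Fri: 05:08–15:12 = 10 h 4 min; less 45 min break → 9 h 19 min
Sat: 09:53–16:55 = 7 h 2 min; less 45 min break → 6 h 17 min
Total worked: 49 h 21 min = 49.35 h.
Threshold 40 h → overtime 9 h 21 min, regular 40 h 0 min.

Regular 40.00 hours, overtime 9.35 hours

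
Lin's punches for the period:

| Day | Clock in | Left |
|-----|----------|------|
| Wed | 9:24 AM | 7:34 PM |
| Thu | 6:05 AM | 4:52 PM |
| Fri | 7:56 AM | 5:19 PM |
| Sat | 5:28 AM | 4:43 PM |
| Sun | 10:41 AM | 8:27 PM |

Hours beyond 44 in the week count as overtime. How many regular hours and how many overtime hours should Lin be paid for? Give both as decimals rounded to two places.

Regular 44.00 hours, overtime 7.35 hours

Wed: 9:24 AM–7:34 PM = 10 h 10 min
Thu: 6:05 AM–4:52 PM = 10 h 47 min
Fri: 7:56 AM–5:19 PM = 9 h 23 min
Sat: 5:28 AM–4:43 PM = 11 h 15 min
Sun: 10:41 AM–8:27 PM = 9 h 46 min
Total worked: 51 h 21 min = 51.35 h.
Threshold 44 h → overtime 7 h 21 min, regular 44 h 0 min.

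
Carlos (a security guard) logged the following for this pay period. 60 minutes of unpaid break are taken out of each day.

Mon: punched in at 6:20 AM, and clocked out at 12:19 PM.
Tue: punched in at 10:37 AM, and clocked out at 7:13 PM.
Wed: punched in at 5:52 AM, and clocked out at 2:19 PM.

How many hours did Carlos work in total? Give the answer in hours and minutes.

Mon: 6:20 AM–12:19 PM = 5 h 59 min; less 60 min break → 4 h 59 min
Tue: 10:37 AM–7:13 PM = 8 h 36 min; less 60 min break → 7 h 36 min
Wed: 5:52 AM–2:19 PM = 8 h 27 min; less 60 min break → 7 h 27 min
Total: 4 h 59 min + 7 h 36 min + 7 h 27 min = 20 h 2 min.

20 h 2 min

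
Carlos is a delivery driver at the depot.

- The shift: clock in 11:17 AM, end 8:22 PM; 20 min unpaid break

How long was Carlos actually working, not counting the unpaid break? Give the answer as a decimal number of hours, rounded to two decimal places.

The shift: 11:17 AM–8:22 PM = 9 h 5 min; less 20 min break → 8 h 45 min

8.75 hours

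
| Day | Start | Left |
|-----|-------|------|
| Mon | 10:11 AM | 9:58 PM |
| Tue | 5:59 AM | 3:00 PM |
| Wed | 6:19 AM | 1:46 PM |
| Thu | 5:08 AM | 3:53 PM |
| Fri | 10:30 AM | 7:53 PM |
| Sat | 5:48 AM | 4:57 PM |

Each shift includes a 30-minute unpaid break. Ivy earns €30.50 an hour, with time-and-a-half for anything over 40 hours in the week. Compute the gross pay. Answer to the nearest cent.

Mon: 10:11 AM–9:58 PM = 11 h 47 min; less 30 min break → 11 h 17 min
Tue: 5:59 AM–3:00 PM = 9 h 1 min; less 30 min break → 8 h 31 min
Wed: 6:19 AM–1:46 PM = 7 h 27 min; less 30 min break → 6 h 57 min
Thu: 5:08 AM–3:53 PM = 10 h 45 min; less 30 min break → 10 h 15 min
Fri: 10:30 AM–7:53 PM = 9 h 23 min; less 30 min break → 8 h 53 min
Sat: 5:48 AM–4:57 PM = 11 h 9 min; less 30 min break → 10 h 39 min
Total worked: 56 h 32 min = 3392 min.
Regular 40 h 0 min = 2400 min at €30.50/h; overtime 16 h 32 min = 992 min at €45.75/h.
Pay = (2400 × €30.50 + 992 × €45.75) ÷ 60 = €1976.40.

€1976.40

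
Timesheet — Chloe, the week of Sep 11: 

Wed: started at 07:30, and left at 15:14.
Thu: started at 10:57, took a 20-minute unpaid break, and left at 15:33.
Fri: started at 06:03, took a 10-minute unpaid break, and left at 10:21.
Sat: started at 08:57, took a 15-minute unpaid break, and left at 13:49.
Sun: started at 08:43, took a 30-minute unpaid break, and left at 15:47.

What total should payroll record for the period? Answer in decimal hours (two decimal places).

Wed: 07:30–15:14 = 7 h 44 min
Thu: 10:57–15:33 = 4 h 36 min; less 20 min break → 4 h 16 min
Fri: 06:03–10:21 = 4 h 18 min; less 10 min break → 4 h 8 min
Sat: 08:57–13:49 = 4 h 52 min; less 15 min break → 4 h 37 min
Sun: 08:43–15:47 = 7 h 4 min; less 30 min break → 6 h 34 min
Total: 7 h 44 min + 4 h 16 min + 4 h 8 min + 4 h 37 min + 6 h 34 min = 27 h 19 min.

27.32 hours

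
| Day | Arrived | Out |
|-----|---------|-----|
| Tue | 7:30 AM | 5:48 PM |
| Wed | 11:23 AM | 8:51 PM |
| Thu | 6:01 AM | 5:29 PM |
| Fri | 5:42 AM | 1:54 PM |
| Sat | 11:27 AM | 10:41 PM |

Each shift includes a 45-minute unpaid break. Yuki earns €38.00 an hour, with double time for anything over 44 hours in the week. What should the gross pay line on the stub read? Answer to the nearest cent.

Tue: 7:30 AM–5:48 PM = 10 h 18 min; less 45 min break → 9 h 33 min
Wed: 11:23 AM–8:51 PM = 9 h 28 min; less 45 min break → 8 h 43 min
Thu: 6:01 AM–5:29 PM = 11 h 28 min; less 45 min break → 10 h 43 min
Fri: 5:42 AM–1:54 PM = 8 h 12 min; less 45 min break → 7 h 27 min
Sat: 11:27 AM–10:41 PM = 11 h 14 min; less 45 min break → 10 h 29 min
Total worked: 46 h 55 min = 2815 min.
Regular 44 h 0 min = 2640 min at €38.00/h; overtime 2 h 55 min = 175 min at €76.00/h.
Pay = (2640 × €38.00 + 175 × €76.00) ÷ 60 = €1893.67.

€1893.67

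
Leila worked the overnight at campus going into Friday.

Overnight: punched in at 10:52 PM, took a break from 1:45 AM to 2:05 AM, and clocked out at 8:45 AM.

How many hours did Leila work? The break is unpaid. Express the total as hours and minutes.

9 h 33 min

Overnight: 10:52 PM → midnight = 1 h 8 min; midnight → 8:45 AM = 8 h 45 min; span 9 h 53 min; less 20 min break → 9 h 33 min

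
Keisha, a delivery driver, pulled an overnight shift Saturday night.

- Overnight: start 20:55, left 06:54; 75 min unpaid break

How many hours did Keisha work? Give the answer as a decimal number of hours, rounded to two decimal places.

8.73 hours

Overnight: 20:55 → midnight = 3 h 5 min; midnight → 06:54 = 6 h 54 min; span 9 h 59 min; less 75 min break → 8 h 44 min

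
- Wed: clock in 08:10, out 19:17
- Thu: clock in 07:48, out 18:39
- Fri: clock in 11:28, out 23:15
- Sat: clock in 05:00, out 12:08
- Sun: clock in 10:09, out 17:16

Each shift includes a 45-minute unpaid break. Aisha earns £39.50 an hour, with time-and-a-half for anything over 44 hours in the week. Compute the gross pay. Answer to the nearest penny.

£1752.81

Wed: 08:10–19:17 = 11 h 7 min; less 45 min break → 10 h 22 min
Thu: 07:48–18:39 = 10 h 51 min; less 45 min break → 10 h 6 min
Fri: 11:28–23:15 = 11 h 47 min; less 45 min break → 11 h 2 min
Sat: 05:00–12:08 = 7 h 8 min; less 45 min break → 6 h 23 min
Sun: 10:09–17:16 = 7 h 7 min; less 45 min break → 6 h 22 min
Total worked: 44 h 15 min = 2655 min.
Regular 44 h 0 min = 2640 min at £39.50/h; overtime 0 h 15 min = 15 min at £59.25/h.
Pay = (2640 × £39.50 + 15 × £59.25) ÷ 60 = £1752.81.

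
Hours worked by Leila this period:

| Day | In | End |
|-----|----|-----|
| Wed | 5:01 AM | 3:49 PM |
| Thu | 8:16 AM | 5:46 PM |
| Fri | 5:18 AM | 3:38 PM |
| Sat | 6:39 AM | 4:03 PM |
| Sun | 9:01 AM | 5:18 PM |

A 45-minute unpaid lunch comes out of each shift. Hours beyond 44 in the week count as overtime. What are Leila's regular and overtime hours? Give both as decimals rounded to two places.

Wed: 5:01 AM–3:49 PM = 10 h 48 min; less 45 min break → 10 h 3 min
Thu: 8:16 AM–5:46 PM = 9 h 30 min; less 45 min break → 8 h 45 min
Fri: 5:18 AM–3:38 PM = 10 h 20 min; less 45 min break → 9 h 35 min
Sat: 6:39 AM–4:03 PM = 9 h 24 min; less 45 min break → 8 h 39 min
Sun: 9:01 AM–5:18 PM = 8 h 17 min; less 45 min break → 7 h 32 min
Total worked: 44 h 34 min = 44.57 h.
Threshold 44 h → overtime 0 h 34 min, regular 44 h 0 min.

Regular 44.00 hours, overtime 0.57 hours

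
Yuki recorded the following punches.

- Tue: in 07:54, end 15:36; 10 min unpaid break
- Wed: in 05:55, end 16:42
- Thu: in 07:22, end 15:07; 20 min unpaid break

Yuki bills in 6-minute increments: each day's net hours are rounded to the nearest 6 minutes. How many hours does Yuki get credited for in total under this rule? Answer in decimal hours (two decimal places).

Tue: 07:54–15:36 = 7 h 42 min − 10 min = 7 h 32 min → rounds to 7 h 30 min
Wed: 05:55–16:42 = 10 h 47 min → rounds to 10 h 48 min
Thu: 07:22–15:07 = 7 h 45 min − 20 min = 7 h 25 min → rounds to 7 h 24 min
Total credited: 25 h 42 min.

25.70 hours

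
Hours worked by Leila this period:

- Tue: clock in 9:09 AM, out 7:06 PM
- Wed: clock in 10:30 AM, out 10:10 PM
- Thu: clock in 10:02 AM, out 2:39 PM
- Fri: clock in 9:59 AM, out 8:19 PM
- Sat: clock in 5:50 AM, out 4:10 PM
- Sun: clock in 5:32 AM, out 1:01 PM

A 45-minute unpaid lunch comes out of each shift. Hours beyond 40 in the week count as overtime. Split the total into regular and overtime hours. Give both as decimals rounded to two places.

Regular 40.00 hours, overtime 9.88 hours

Tue: 9:09 AM–7:06 PM = 9 h 57 min; less 45 min break → 9 h 12 min
Wed: 10:30 AM–10:10 PM = 11 h 40 min; less 45 min break → 10 h 55 min
Thu: 10:02 AM–2:39 PM = 4 h 37 min; less 45 min break → 3 h 52 min
Fri: 9:59 AM–8:19 PM = 10 h 20 min; less 45 min break → 9 h 35 min
Sat: 5:50 AM–4:10 PM = 10 h 20 min; less 45 min break → 9 h 35 min
Sun: 5:32 AM–1:01 PM = 7 h 29 min; less 45 min break → 6 h 44 min
Total worked: 49 h 53 min = 49.88 h.
Threshold 40 h → overtime 9 h 53 min, regular 40 h 0 min.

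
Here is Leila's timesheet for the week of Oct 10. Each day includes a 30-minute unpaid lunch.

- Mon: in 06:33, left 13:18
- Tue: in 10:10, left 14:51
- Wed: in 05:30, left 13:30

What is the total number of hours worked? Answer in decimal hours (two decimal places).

17.93 hours

Mon: 06:33–13:18 = 6 h 45 min; less 30 min break → 6 h 15 min
Tue: 10:10–14:51 = 4 h 41 min; less 30 min break → 4 h 11 min
Wed: 05:30–13:30 = 8 h 0 min; less 30 min break → 7 h 30 min
Total: 6 h 15 min + 4 h 11 min + 7 h 30 min = 17 h 56 min.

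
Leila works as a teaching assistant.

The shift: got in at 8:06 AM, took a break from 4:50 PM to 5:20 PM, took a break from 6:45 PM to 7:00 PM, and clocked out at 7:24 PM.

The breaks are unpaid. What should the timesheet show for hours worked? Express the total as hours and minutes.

10 h 33 min

The shift: 8:06 AM–7:24 PM = 11 h 18 min; less 45 min break → 10 h 33 min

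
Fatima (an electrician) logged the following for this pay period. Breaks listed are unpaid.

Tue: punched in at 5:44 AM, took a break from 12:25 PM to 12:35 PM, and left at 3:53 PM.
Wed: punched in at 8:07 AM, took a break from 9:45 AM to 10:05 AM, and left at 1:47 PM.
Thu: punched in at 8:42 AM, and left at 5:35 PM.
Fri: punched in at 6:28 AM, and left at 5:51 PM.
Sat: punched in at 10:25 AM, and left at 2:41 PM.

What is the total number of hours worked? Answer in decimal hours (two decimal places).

Tue: 5:44 AM–3:53 PM = 10 h 9 min; less 10 min break → 9 h 59 min
Wed: 8:07 AM–1:47 PM = 5 h 40 min; less 20 min break → 5 h 20 min
Thu: 8:42 AM–5:35 PM = 8 h 53 min
Fri: 6:28 AM–5:51 PM = 11 h 23 min
Sat: 10:25 AM–2:41 PM = 4 h 16 min
Total: 9 h 59 min + 5 h 20 min + 8 h 53 min + 11 h 23 min + 4 h 16 min = 39 h 51 min.

39.85 hours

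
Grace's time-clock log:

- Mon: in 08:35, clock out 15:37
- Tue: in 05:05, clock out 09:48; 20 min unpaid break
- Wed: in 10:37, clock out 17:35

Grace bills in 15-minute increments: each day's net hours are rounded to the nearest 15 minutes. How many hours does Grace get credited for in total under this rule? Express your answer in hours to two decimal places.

18.50 hours

Mon: 08:35–15:37 = 7 h 2 min → rounds to 7 h 0 min
Tue: 05:05–09:48 = 4 h 43 min − 20 min = 4 h 23 min → rounds to 4 h 30 min
Wed: 10:37–17:35 = 6 h 58 min → rounds to 7 h 0 min
Total credited: 18 h 30 min.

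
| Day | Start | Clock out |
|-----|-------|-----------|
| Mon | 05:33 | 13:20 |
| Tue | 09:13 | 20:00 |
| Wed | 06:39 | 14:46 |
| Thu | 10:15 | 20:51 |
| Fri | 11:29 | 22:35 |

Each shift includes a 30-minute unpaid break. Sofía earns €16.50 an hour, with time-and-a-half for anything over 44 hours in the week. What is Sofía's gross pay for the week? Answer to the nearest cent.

Mon: 05:33–13:20 = 7 h 47 min; less 30 min break → 7 h 17 min
Tue: 09:13–20:00 = 10 h 47 min; less 30 min break → 10 h 17 min
Wed: 06:39–14:46 = 8 h 7 min; less 30 min break → 7 h 37 min
Thu: 10:15–20:51 = 10 h 36 min; less 30 min break → 10 h 6 min
Fri: 11:29–22:35 = 11 h 6 min; less 30 min break → 10 h 36 min
Total worked: 45 h 53 min = 2753 min.
Regular 44 h 0 min = 2640 min at €16.50/h; overtime 1 h 53 min = 113 min at €24.75/h.
Pay = (2640 × €16.50 + 113 × €24.75) ÷ 60 = €772.61.

€772.61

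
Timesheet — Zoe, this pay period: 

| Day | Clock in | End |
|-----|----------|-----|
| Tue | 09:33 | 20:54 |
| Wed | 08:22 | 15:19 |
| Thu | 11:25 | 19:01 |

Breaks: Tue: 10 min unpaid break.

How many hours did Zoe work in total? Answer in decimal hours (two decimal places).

Tue: 09:33–20:54 = 11 h 21 min; less 10 min break → 11 h 11 min
Wed: 08:22–15:19 = 6 h 57 min
Thu: 11:25–19:01 = 7 h 36 min
Total: 11 h 11 min + 6 h 57 min + 7 h 36 min = 25 h 44 min.

25.73 hours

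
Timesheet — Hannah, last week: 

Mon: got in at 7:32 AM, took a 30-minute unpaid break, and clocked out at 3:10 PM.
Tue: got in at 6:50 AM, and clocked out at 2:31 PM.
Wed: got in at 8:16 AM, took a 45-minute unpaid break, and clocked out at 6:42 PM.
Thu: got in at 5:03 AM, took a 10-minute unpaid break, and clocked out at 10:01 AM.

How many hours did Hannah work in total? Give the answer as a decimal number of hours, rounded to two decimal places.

Mon: 7:32 AM–3:10 PM = 7 h 38 min; less 30 min break → 7 h 8 min
Tue: 6:50 AM–2:31 PM = 7 h 41 min
Wed: 8:16 AM–6:42 PM = 10 h 26 min; less 45 min break → 9 h 41 min
Thu: 5:03 AM–10:01 AM = 4 h 58 min; less 10 min break → 4 h 48 min
Total: 7 h 8 min + 7 h 41 min + 9 h 41 min + 4 h 48 min = 29 h 18 min.

29.30 hours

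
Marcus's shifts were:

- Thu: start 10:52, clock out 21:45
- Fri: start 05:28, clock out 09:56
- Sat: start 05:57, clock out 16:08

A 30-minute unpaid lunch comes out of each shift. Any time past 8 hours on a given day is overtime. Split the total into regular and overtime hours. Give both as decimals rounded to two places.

Thu: 10:52–21:45 = 10 h 53 min; less 30 min break → 10 h 23 min
Fri: 05:28–09:56 = 4 h 28 min; less 30 min break → 3 h 58 min
Sat: 05:57–16:08 = 10 h 11 min; less 30 min break → 9 h 41 min
Thu reg 8 h 0 min / OT 2 h 23 min; Fri reg 3 h 58 min / OT 0 h 0 min; Sat reg 8 h 0 min / OT 1 h 41 min.
Totals: regular 19 h 58 min, overtime 4 h 4 min.

Regular 19.97 hours, overtime 4.07 hours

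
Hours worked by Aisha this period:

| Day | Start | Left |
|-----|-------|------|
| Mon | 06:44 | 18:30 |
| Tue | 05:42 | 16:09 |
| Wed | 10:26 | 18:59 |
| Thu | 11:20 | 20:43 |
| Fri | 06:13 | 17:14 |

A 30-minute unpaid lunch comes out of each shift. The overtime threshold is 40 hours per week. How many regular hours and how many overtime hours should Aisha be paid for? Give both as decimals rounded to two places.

Regular 40.00 hours, overtime 8.67 hours

Mon: 06:44–18:30 = 11 h 46 min; less 30 min break → 11 h 16 min
Tue: 05:42–16:09 = 10 h 27 min; less 30 min break → 9 h 57 min
Wed: 10:26–18:59 = 8 h 33 min; less 30 min break → 8 h 3 min
Thu: 11:20–20:43 = 9 h 23 min; less 30 min break → 8 h 53 min
Fri: 06:13–17:14 = 11 h 1 min; less 30 min break → 10 h 31 min
Total worked: 48 h 40 min = 48.67 h.
Threshold 40 h → overtime 8 h 40 min, regular 40 h 0 min.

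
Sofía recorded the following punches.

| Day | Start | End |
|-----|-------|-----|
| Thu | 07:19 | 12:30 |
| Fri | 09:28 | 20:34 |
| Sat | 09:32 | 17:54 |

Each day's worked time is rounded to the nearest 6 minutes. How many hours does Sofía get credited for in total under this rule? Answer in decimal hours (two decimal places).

24.70 hours

Thu: 07:19–12:30 = 5 h 11 min → rounds to 5 h 12 min
Fri: 09:28–20:34 = 11 h 6 min → rounds to 11 h 6 min
Sat: 09:32–17:54 = 8 h 22 min → rounds to 8 h 24 min
Total credited: 24 h 42 min.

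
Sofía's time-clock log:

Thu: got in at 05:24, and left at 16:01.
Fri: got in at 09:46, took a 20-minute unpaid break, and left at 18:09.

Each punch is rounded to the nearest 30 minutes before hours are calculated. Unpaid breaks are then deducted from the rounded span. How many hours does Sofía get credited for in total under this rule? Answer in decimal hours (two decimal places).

18.17 hours

Thu: in 05:24→05:30, out 16:01→16:00; 10 h 30 min
Fri: in 09:46→10:00, out 18:09→18:00; 8 h 0 min − 20 min = 7 h 40 min
Total credited: 18 h 10 min.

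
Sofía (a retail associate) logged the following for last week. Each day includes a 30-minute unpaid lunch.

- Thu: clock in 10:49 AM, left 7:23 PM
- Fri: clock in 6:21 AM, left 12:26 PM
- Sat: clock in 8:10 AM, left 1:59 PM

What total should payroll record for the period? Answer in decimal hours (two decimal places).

18.97 hours

Thu: 10:49 AM–7:23 PM = 8 h 34 min; less 30 min break → 8 h 4 min
Fri: 6:21 AM–12:26 PM = 6 h 5 min; less 30 min break → 5 h 35 min
Sat: 8:10 AM–1:59 PM = 5 h 49 min; less 30 min break → 5 h 19 min
Total: 8 h 4 min + 5 h 35 min + 5 h 19 min = 18 h 58 min.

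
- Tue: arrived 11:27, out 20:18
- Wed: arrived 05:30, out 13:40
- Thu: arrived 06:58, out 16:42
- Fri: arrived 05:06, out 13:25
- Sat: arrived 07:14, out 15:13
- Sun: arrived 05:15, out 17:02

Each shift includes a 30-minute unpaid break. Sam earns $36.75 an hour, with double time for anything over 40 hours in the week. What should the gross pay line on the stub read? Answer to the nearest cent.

Tue: 11:27–20:18 = 8 h 51 min; less 30 min break → 8 h 21 min
Wed: 05:30–13:40 = 8 h 10 min; less 30 min break → 7 h 40 min
Thu: 06:58–16:42 = 9 h 44 min; less 30 min break → 9 h 14 min
Fri: 05:06–13:25 = 8 h 19 min; less 30 min break → 7 h 49 min
Sat: 07:14–15:13 = 7 h 59 min; less 30 min break → 7 h 29 min
Sun: 05:15–17:02 = 11 h 47 min; less 30 min break → 11 h 17 min
Total worked: 51 h 50 min = 3110 min.
Regular 40 h 0 min = 2400 min at $36.75/h; overtime 11 h 50 min = 710 min at $73.50/h.
Pay = (2400 × $36.75 + 710 × $73.50) ÷ 60 = $2339.75.

$2339.75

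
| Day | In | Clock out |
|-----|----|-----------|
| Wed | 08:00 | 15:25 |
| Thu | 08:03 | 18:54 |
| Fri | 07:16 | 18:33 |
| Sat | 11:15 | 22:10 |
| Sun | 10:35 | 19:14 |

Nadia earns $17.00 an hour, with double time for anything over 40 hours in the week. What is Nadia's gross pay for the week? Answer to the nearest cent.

Wed: 08:00–15:25 = 7 h 25 min
Thu: 08:03–18:54 = 10 h 51 min
Fri: 07:16–18:33 = 11 h 17 min
Sat: 11:15–22:10 = 10 h 55 min
Sun: 10:35–19:14 = 8 h 39 min
Total worked: 49 h 7 min = 2947 min.
Regular 40 h 0 min = 2400 min at $17.00/h; overtime 9 h 7 min = 547 min at $34.00/h.
Pay = (2400 × $17.00 + 547 × $34.00) ÷ 60 = $989.97.

$989.97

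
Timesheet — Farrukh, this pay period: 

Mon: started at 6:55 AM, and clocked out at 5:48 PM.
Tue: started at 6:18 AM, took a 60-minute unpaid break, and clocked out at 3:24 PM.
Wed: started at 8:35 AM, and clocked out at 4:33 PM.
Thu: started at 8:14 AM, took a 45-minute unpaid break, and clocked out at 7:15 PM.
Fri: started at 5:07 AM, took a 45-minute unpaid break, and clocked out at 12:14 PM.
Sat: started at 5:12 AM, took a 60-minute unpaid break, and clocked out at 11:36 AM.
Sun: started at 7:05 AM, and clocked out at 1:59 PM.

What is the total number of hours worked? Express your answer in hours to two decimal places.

Mon: 6:55 AM–5:48 PM = 10 h 53 min
Tue: 6:18 AM–3:24 PM = 9 h 6 min; less 60 min break → 8 h 6 min
Wed: 8:35 AM–4:33 PM = 7 h 58 min
Thu: 8:14 AM–7:15 PM = 11 h 1 min; less 45 min break → 10 h 16 min
Fri: 5:07 AM–12:14 PM = 7 h 7 min; less 45 min break → 6 h 22 min
Sat: 5:12 AM–11:36 AM = 6 h 24 min; less 60 min break → 5 h 24 min
Sun: 7:05 AM–1:59 PM = 6 h 54 min
Total: 10 h 53 min + 8 h 6 min + 7 h 58 min + 10 h 16 min + 6 h 22 min + 5 h 24 min + 6 h 54 min = 55 h 53 min.

55.88 hours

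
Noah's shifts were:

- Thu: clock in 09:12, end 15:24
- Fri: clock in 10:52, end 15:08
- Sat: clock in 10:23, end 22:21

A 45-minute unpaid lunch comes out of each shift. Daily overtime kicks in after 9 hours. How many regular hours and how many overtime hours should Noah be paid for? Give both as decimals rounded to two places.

Regular 17.97 hours, overtime 2.22 hours

Thu: 09:12–15:24 = 6 h 12 min; less 45 min break → 5 h 27 min
Fri: 10:52–15:08 = 4 h 16 min; less 45 min break → 3 h 31 min
Sat: 10:23–22:21 = 11 h 58 min; less 45 min break → 11 h 13 min
Thu reg 5 h 27 min / OT 0 h 0 min; Fri reg 3 h 31 min / OT 0 h 0 min; Sat reg 9 h 0 min / OT 2 h 13 min.
Totals: regular 17 h 58 min, overtime 2 h 13 min.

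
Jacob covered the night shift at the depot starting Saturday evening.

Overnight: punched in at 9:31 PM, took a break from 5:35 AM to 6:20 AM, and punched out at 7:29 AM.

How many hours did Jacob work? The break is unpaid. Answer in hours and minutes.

Overnight: 9:31 PM → midnight = 2 h 29 min; midnight → 7:29 AM = 7 h 29 min; span 9 h 58 min; less 45 min break → 9 h 13 min

9 h 13 min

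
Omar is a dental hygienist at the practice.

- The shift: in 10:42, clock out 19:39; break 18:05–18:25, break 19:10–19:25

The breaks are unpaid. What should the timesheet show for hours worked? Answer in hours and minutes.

8 h 22 min

The shift: 10:42–19:39 = 8 h 57 min; less 35 min break → 8 h 22 min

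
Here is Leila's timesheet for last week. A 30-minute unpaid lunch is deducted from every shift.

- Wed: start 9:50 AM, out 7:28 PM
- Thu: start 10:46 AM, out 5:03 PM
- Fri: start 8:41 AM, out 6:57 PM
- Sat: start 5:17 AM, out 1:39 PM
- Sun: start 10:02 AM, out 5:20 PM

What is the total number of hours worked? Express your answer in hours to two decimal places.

39.35 hours

Wed: 9:50 AM–7:28 PM = 9 h 38 min; less 30 min break → 9 h 8 min
Thu: 10:46 AM–5:03 PM = 6 h 17 min; less 30 min break → 5 h 47 min
Fri: 8:41 AM–6:57 PM = 10 h 16 min; less 30 min break → 9 h 46 min
Sat: 5:17 AM–1:39 PM = 8 h 22 min; less 30 min break → 7 h 52 min
Sun: 10:02 AM–5:20 PM = 7 h 18 min; less 30 min break → 6 h 48 min
Total: 9 h 8 min + 5 h 47 min + 9 h 46 min + 7 h 52 min + 6 h 48 min = 39 h 21 min.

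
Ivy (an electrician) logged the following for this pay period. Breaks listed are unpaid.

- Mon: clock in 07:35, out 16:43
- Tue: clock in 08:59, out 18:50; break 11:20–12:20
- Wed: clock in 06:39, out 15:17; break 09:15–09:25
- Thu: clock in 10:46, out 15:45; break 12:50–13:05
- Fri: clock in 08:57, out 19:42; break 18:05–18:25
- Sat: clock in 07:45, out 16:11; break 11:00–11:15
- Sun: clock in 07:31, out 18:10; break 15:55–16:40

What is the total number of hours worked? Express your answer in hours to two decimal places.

Mon: 07:35–16:43 = 9 h 8 min
Tue: 08:59–18:50 = 9 h 51 min; less 60 min break → 8 h 51 min
Wed: 06:39–15:17 = 8 h 38 min; less 10 min break → 8 h 28 min
Thu: 10:46–15:45 = 4 h 59 min; less 15 min break → 4 h 44 min
Fri: 08:57–19:42 = 10 h 45 min; less 20 min break → 10 h 25 min
Sat: 07:45–16:11 = 8 h 26 min; less 15 min break → 8 h 11 min
Sun: 07:31–18:10 = 10 h 39 min; less 45 min break → 9 h 54 min
Total: 9 h 8 min + 8 h 51 min + 8 h 28 min + 4 h 44 min + 10 h 25 min + 8 h 11 min + 9 h 54 min = 59 h 41 min.

59.68 hours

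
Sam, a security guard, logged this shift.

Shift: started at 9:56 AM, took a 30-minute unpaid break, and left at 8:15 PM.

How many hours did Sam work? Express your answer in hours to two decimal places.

Shift: 9:56 AM–8:15 PM = 10 h 19 min; less 30 min break → 9 h 49 min

9.82 hours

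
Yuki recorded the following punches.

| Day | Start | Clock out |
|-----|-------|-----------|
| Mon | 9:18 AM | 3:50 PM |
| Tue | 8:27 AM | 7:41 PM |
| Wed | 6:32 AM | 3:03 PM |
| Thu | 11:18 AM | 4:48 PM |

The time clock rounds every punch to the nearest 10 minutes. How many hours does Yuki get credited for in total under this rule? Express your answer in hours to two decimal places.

Mon: in 9:18 AM→9:20 AM, out 3:50 PM→3:50 PM; 6 h 30 min
Tue: in 8:27 AM→8:30 AM, out 7:41 PM→7:40 PM; 11 h 10 min
Wed: in 6:32 AM→6:30 AM, out 3:03 PM→3:00 PM; 8 h 30 min
Thu: in 11:18 AM→11:20 AM, out 4:48 PM→4:50 PM; 5 h 30 min
Total credited: 31 h 40 min.

31.67 hours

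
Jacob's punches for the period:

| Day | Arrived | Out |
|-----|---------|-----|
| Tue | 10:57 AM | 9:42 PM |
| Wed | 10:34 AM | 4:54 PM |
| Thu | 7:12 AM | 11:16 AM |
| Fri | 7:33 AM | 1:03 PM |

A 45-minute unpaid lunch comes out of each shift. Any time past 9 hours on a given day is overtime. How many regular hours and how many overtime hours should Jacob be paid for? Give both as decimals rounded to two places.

Regular 22.65 hours, overtime 1.00 hours

Tue: 10:57 AM–9:42 PM = 10 h 45 min; less 45 min break → 10 h 0 min
Wed: 10:34 AM–4:54 PM = 6 h 20 min; less 45 min break → 5 h 35 min
Thu: 7:12 AM–11:16 AM = 4 h 4 min; less 45 min break → 3 h 19 min
Fri: 7:33 AM–1:03 PM = 5 h 30 min; less 45 min break → 4 h 45 min
Tue reg 9 h 0 min / OT 1 h 0 min; Wed reg 5 h 35 min / OT 0 h 0 min; Thu reg 3 h 19 min / OT 0 h 0 min; Fri reg 4 h 45 min / OT 0 h 0 min.
Totals: regular 22 h 39 min, overtime 1 h 0 min.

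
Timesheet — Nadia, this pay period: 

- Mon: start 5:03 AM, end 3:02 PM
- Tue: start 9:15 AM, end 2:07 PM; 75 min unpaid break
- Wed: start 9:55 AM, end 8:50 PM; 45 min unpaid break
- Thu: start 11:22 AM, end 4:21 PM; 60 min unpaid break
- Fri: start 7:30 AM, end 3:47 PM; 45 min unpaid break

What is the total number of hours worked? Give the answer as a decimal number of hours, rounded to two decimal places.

35.28 hours

Mon: 5:03 AM–3:02 PM = 9 h 59 min
Tue: 9:15 AM–2:07 PM = 4 h 52 min; less 75 min break → 3 h 37 min
Wed: 9:55 AM–8:50 PM = 10 h 55 min; less 45 min break → 10 h 10 min
Thu: 11:22 AM–4:21 PM = 4 h 59 min; less 60 min break → 3 h 59 min
Fri: 7:30 AM–3:47 PM = 8 h 17 min; less 45 min break → 7 h 32 min
Total: 9 h 59 min + 3 h 37 min + 10 h 10 min + 3 h 59 min + 7 h 32 min = 35 h 17 min.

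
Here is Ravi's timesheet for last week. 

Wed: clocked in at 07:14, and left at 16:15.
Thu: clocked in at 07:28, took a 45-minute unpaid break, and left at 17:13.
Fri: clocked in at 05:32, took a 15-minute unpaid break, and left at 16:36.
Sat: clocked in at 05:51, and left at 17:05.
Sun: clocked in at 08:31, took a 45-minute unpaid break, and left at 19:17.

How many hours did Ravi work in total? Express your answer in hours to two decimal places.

Wed: 07:14–16:15 = 9 h 1 min
Thu: 07:28–17:13 = 9 h 45 min; less 45 min break → 9 h 0 min
Fri: 05:32–16:36 = 11 h 4 min; less 15 min break → 10 h 49 min
Sat: 05:51–17:05 = 11 h 14 min
Sun: 08:31–19:17 = 10 h 46 min; less 45 min break → 10 h 1 min
Total: 9 h 1 min + 9 h 0 min + 10 h 49 min + 11 h 14 min + 10 h 1 min = 50 h 5 min.

50.08 hours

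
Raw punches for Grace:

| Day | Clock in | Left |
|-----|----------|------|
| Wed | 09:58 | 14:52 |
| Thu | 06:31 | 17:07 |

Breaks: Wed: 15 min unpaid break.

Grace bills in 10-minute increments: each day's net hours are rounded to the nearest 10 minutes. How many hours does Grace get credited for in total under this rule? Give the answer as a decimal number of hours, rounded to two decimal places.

Wed: 09:58–14:52 = 4 h 54 min − 15 min = 4 h 39 min → rounds to 4 h 40 min
Thu: 06:31–17:07 = 10 h 36 min → rounds to 10 h 40 min
Total credited: 15 h 20 min.

15.33 hours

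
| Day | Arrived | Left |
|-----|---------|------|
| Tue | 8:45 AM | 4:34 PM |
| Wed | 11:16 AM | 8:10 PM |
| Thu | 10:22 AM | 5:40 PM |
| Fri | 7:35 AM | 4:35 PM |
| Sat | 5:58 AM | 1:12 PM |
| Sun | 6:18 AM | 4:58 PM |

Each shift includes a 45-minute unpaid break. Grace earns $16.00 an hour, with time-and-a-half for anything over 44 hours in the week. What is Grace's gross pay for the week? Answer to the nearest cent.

Tue: 8:45 AM–4:34 PM = 7 h 49 min; less 45 min break → 7 h 4 min
Wed: 11:16 AM–8:10 PM = 8 h 54 min; less 45 min break → 8 h 9 min
Thu: 10:22 AM–5:40 PM = 7 h 18 min; less 45 min break → 6 h 33 min
Fri: 7:35 AM–4:35 PM = 9 h 0 min; less 45 min break → 8 h 15 min
Sat: 5:58 AM–1:12 PM = 7 h 14 min; less 45 min break → 6 h 29 min
Sun: 6:18 AM–4:58 PM = 10 h 40 min; less 45 min break → 9 h 55 min
Total worked: 46 h 25 min = 2785 min.
Regular 44 h 0 min = 2640 min at $16.00/h; overtime 2 h 25 min = 145 min at $24.00/h.
Pay = (2640 × $16.00 + 145 × $24.00) ÷ 60 = $762.00.

$762.00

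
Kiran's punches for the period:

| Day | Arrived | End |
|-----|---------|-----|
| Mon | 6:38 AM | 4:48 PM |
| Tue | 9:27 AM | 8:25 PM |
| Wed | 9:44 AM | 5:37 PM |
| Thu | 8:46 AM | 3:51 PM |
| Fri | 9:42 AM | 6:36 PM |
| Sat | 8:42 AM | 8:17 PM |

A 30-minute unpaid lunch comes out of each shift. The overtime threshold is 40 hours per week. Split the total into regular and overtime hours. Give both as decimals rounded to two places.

Mon: 6:38 AM–4:48 PM = 10 h 10 min; less 30 min break → 9 h 40 min
Tue: 9:27 AM–8:25 PM = 10 h 58 min; less 30 min break → 10 h 28 min
Wed: 9:44 AM–5:37 PM = 7 h 53 min; less 30 min break → 7 h 23 min
Thu: 8:46 AM–3:51 PM = 7 h 5 min; less 30 min break → 6 h 35 min
Fri: 9:42 AM–6:36 PM = 8 h 54 min; less 30 min break → 8 h 24 min
Sat: 8:42 AM–8:17 PM = 11 h 35 min; less 30 min break → 11 h 5 min
Total worked: 53 h 35 min = 53.58 h.
Threshold 40 h → overtime 13 h 35 min, regular 40 h 0 min.

Regular 40.00 hours, overtime 13.58 hours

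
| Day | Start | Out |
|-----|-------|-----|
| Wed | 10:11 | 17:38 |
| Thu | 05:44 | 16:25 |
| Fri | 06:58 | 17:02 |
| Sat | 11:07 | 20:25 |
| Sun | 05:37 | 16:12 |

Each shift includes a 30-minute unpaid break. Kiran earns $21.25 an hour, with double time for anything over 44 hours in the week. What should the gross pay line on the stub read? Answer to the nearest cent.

Wed: 10:11–17:38 = 7 h 27 min; less 30 min break → 6 h 57 min
Thu: 05:44–16:25 = 10 h 41 min; less 30 min break → 10 h 11 min
Fri: 06:58–17:02 = 10 h 4 min; less 30 min break → 9 h 34 min
Sat: 11:07–20:25 = 9 h 18 min; less 30 min break → 8 h 48 min
Sun: 05:37–16:12 = 10 h 35 min; less 30 min break → 10 h 5 min
Total worked: 45 h 35 min = 2735 min.
Regular 44 h 0 min = 2640 min at $21.25/h; overtime 1 h 35 min = 95 min at $42.50/h.
Pay = (2640 × $21.25 + 95 × $42.50) ÷ 60 = $1002.29.

$1002.29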